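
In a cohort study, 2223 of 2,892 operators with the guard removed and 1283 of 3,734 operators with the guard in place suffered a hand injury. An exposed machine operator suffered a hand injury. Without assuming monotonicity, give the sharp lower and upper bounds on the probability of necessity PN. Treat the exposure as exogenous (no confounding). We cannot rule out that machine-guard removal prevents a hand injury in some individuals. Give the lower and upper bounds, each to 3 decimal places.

p₁ = P(outcome | exposed) = 2223/2892 = 0.76867
p₀ = P(outcome | unexposed) = 1283/3734 = 0.3436
Under exogeneity alone the bounds on PN are max{0,(p₁−p₀)/p₁} ≤ PN ≤ min{1,(1−p₀)/p₁}.
  lower = (p₁ − p₀)/p₁ = 0.42507 / 0.76867 ≈ 0.5530
  upper = min{1, (1 − p₀)/p₁} = 0.6564 / 0.76867 ≈ 0.8539

0.553 ≤ PN ≤ 0.854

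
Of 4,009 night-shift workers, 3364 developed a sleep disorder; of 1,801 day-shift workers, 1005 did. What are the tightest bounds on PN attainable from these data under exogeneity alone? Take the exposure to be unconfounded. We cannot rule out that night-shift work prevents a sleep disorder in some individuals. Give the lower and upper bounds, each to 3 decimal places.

p₁ = P(outcome | exposed) = 3364/4009 = 0.83911
p₀ = P(outcome | unexposed) = 1005/1801 = 0.55802
Under exogeneity alone the bounds on PN are max{0,(p₁−p₀)/p₁} ≤ PN ≤ min{1,(1−p₀)/p₁}.
  lower = (p₁ − p₀)/p₁ = 0.28109 / 0.83911 ≈ 0.3350
  upper = min{1, (1 − p₀)/p₁} = 0.44198 / 0.83911 ≈ 0.5267

0.335 ≤ PN ≤ 0.527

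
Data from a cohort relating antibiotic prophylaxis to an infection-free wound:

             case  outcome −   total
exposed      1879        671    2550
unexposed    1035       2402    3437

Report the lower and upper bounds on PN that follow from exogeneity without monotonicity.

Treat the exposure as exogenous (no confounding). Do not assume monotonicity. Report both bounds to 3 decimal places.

p₁ = P(outcome | exposed) = 1879/2550 = 0.73686
p₀ = P(outcome | unexposed) = 1035/3437 = 0.30113
Under exogeneity alone the bounds on PN are max{0,(p₁−p₀)/p₁} ≤ PN ≤ min{1,(1−p₀)/p₁}.
  lower = (p₁ − p₀)/p₁ = 0.43573 / 0.73686 ≈ 0.5913
  upper = min{1, (1 − p₀)/p₁} = 0.69887 / 0.73686 ≈ 0.9484

0.591 ≤ PN ≤ 0.948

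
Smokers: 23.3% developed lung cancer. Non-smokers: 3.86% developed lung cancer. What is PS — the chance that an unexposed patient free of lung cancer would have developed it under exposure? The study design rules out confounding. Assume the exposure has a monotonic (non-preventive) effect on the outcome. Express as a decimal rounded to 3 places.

p₁ = 0.233, p₀ = 0.0386.
Under exogeneity and monotonicity, PS = (p₁ − p₀) / (1 − p₀).
PS = (0.233 − 0.0386) / (1 − 0.0386) = 0.1944 / 0.9614 ≈ 0.2022

PS ≈ 0.202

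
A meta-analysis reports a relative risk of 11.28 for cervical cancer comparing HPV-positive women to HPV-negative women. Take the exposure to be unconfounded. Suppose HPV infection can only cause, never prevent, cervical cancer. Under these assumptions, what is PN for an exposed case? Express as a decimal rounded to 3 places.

PN ≈ 0.911

Under exogeneity and monotonicity, PN = (RR − 1) / RR = 1 − 1/RR.
PN = (11.28 − 1) / 11.28 = 10.28 / 11.28 ≈ 0.9113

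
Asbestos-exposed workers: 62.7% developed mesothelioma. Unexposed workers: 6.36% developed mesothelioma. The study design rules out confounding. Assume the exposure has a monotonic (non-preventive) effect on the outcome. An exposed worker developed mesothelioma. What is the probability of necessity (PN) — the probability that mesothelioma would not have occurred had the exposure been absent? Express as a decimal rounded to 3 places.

PN ≈ 0.899

p₁ = 0.627, p₀ = 0.0636.
Under exogeneity and monotonicity, PN = (p₁ − p₀) / p₁.
PN = (0.627 − 0.0636) / 0.627 = 0.5634 / 0.627 ≈ 0.8986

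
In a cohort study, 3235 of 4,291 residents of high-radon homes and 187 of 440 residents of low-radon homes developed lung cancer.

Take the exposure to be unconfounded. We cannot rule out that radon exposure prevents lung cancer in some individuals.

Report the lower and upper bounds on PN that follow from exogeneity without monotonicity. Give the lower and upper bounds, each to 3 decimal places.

p₁ = P(outcome | exposed) = 3235/4291 = 0.7539
p₀ = P(outcome | unexposed) = 187/440 = 0.425
Under exogeneity alone the bounds on PN are max{0,(p₁−p₀)/p₁} ≤ PN ≤ min{1,(1−p₀)/p₁}.
  lower = (p₁ − p₀)/p₁ = 0.3289 / 0.7539 ≈ 0.4363
  upper = min{1, (1 − p₀)/p₁} = 0.575 / 0.7539 ≈ 0.7627

0.436 ≤ PN ≤ 0.763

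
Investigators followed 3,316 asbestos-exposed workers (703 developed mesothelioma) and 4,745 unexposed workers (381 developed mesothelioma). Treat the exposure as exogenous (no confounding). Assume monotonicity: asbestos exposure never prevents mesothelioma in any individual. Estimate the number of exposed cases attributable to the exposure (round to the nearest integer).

p₁ = P(outcome | exposed) = 703/3316 = 0.212
p₀ = P(outcome | unexposed) = 381/4745 = 0.080295
PN = (p₁ − p₀)/p₁ = (0.212 − 0.080295) / 0.212 ≈ 0.62125.
Attributable cases ≈ PN × (exposed cases) = 0.62125 × 703 ≈ 436.74.

about 437 cases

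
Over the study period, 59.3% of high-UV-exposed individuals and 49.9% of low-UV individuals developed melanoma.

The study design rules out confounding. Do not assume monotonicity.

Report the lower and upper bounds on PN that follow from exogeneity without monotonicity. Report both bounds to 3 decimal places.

0.159 ≤ PN ≤ 0.845

p₁ = 0.593, p₀ = 0.499.
Under exogeneity alone the bounds on PN are max{0,(p₁−p₀)/p₁} ≤ PN ≤ min{1,(1−p₀)/p₁}.
  lower = (p₁ − p₀)/p₁ = 0.094 / 0.593 ≈ 0.1585
  upper = min{1, (1 − p₀)/p₁} = 0.501 / 0.593 ≈ 0.8449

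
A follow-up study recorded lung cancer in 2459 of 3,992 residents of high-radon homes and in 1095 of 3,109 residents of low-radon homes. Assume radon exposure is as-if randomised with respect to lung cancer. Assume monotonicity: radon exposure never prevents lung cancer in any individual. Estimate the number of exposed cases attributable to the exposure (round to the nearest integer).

about 1053 cases

p₁ = P(outcome | exposed) = 2459/3992 = 0.61598
p₀ = P(outcome | unexposed) = 1095/3109 = 0.3522
PN = (p₁ − p₀)/p₁ = (0.61598 − 0.3522) / 0.61598 ≈ 0.42822.
Attributable cases ≈ PN × (exposed cases) = 0.42822 × 2459 ≈ 1053.00.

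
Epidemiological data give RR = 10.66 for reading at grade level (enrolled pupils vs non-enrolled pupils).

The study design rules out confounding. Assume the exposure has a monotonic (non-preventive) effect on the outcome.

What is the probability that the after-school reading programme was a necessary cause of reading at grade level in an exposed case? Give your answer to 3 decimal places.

Under exogeneity and monotonicity, PN = (RR − 1) / RR = 1 − 1/RR.
PN = (10.66 − 1) / 10.66 = 9.66 / 10.66 ≈ 0.9062

PN ≈ 0.906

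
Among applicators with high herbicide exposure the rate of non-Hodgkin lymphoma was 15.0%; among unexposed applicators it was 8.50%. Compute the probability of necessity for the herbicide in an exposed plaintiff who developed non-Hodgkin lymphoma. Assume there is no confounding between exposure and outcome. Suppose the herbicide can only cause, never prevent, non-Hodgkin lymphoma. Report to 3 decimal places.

PN ≈ 0.433

p₁ = 0.15, p₀ = 0.085.
Under exogeneity and monotonicity, PN = (p₁ − p₀) / p₁.
PN = (0.15 − 0.085) / 0.15 = 0.065 / 0.15 ≈ 0.4333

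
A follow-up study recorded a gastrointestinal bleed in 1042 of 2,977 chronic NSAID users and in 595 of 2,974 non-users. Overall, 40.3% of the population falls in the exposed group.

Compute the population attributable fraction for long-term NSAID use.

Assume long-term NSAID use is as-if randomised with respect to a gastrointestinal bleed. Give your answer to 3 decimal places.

PAF ≈ 0.232

p₁ = P(outcome | exposed) = 1042/2977 = 0.35002
p₀ = P(outcome | unexposed) = 595/2974 = 0.20007
Overall risk P(Y=1) = π·p₁ + (1−π)·p₀ = 0.403×0.35002 + 0.597×0.20007 = 0.2605.
Under exogeneity, PAF = [P(Y=1) − p₀] / P(Y=1).
PAF = (0.2605 − 0.20007) / 0.2605 ≈ 0.2320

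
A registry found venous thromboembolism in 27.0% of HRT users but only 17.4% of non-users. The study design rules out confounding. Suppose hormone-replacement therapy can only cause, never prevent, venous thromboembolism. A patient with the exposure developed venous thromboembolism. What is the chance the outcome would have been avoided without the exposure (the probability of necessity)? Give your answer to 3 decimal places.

p₁ = 0.27, p₀ = 0.174.
Under exogeneity and monotonicity, PN = (p₁ − p₀) / p₁.
PN = (0.27 − 0.174) / 0.27 = 0.096 / 0.27 ≈ 0.3556

PN ≈ 0.356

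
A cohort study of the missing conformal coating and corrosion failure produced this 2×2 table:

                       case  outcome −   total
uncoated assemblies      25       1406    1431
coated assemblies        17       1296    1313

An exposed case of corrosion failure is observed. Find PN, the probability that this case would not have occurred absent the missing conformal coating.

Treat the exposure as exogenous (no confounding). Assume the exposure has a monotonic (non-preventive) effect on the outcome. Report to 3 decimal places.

p₁ = P(outcome | exposed) = 25/1431 = 0.01747
p₀ = P(outcome | unexposed) = 17/1313 = 0.012947
Under exogeneity and monotonicity, PN = (p₁ − p₀)/p₁.
PN = (0.01747 − 0.012947) / 0.01747 ≈ 0.2589

PN ≈ 0.259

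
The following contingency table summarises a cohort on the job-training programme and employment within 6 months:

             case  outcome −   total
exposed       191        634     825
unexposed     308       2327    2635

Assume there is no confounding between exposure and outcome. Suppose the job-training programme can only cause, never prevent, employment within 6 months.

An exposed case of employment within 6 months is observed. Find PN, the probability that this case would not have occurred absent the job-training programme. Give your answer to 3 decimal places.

PN ≈ 0.495

p₁ = P(outcome | exposed) = 191/825 = 0.23152
p₀ = P(outcome | unexposed) = 308/2635 = 0.11689
Under exogeneity and monotonicity, PN = (p₁ − p₀) / p₁.
PN = (0.23152 − 0.11689) / 0.23152 = 0.11463 / 0.23152 ≈ 0.4951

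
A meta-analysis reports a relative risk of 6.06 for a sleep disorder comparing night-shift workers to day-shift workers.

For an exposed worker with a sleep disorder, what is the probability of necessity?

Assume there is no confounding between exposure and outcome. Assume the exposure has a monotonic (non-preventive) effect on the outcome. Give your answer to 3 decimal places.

PN ≈ 0.835

Under exogeneity and monotonicity, PN = (RR − 1) / RR = 1 − 1/RR.
PN = (6.06 − 1) / 6.06 = 5.06 / 6.06 ≈ 0.8350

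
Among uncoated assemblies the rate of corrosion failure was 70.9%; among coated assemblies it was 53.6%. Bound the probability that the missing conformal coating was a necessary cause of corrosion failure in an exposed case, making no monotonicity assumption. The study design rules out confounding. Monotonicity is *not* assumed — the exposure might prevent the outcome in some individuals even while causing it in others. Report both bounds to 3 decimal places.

p₁ = 0.709, p₀ = 0.536.
Under exogeneity alone the bounds on PN are max{0,(p₁−p₀)/p₁} ≤ PN ≤ min{1,(1−p₀)/p₁}.
  lower = (p₁ − p₀)/p₁ = 0.173 / 0.709 ≈ 0.2440
  upper = min{1, (1 − p₀)/p₁} = 0.464 / 0.709 ≈ 0.6544

0.244 ≤ PN ≤ 0.654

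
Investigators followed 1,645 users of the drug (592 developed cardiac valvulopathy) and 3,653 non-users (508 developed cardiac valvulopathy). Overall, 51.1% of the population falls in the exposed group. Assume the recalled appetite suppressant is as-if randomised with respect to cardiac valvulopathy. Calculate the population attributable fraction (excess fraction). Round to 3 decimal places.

PAF ≈ 0.448

p₁ = P(outcome | exposed) = 592/1645 = 0.35988
p₀ = P(outcome | unexposed) = 508/3653 = 0.13906
Overall risk P(Y=1) = π·p₁ + (1−π)·p₀ = 0.511×0.35988 + 0.489×0.13906 = 0.2519.
Under exogeneity, PAF = [P(Y=1) − p₀] / P(Y=1).
PAF = (0.2519 − 0.13906) / 0.2519 ≈ 0.4479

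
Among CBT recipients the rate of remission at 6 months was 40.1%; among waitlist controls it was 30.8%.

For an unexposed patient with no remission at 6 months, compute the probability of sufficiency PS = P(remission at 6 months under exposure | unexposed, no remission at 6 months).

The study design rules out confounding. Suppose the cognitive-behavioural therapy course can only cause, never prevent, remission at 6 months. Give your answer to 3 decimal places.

p₁ = 0.401, p₀ = 0.308.
Under exogeneity and monotonicity, PS = (p₁ − p₀) / (1 − p₀).
PS = (0.401 − 0.308) / (1 − 0.308) = 0.093 / 0.692 ≈ 0.1344

PS ≈ 0.134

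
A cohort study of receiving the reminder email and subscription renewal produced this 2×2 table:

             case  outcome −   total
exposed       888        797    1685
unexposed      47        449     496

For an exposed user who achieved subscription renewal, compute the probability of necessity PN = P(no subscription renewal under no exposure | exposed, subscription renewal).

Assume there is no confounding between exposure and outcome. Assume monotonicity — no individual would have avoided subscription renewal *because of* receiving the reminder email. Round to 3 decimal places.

p₁ = P(outcome | exposed) = 888/1685 = 0.527
p₀ = P(outcome | unexposed) = 47/496 = 0.094758
Under exogeneity and monotonicity, PN = (p₁ − p₀) / p₁.
PN = (0.527 − 0.094758) / 0.527 = 0.43224 / 0.527 ≈ 0.8202

PN ≈ 0.820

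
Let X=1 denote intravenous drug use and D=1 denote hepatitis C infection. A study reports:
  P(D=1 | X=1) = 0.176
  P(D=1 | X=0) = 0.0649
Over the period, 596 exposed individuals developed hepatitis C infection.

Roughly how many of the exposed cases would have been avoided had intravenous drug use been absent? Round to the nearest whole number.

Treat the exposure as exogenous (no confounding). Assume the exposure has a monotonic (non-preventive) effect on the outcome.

about 376 cases

Let p₁ = 0.176, p₀ = 0.0649.
PN = (p₁ − p₀)/p₁ = (0.176 − 0.0649) / 0.176 ≈ 0.63125.
Attributable cases ≈ PN × (exposed cases) = 0.63125 × 596 ≈ 376.22.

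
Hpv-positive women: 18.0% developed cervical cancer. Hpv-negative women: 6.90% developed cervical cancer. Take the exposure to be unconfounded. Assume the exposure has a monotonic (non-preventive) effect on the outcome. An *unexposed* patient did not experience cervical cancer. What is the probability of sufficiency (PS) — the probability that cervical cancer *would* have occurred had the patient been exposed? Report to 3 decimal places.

p₁ = 0.18, p₀ = 0.069.
Under exogeneity and monotonicity, PS = (p₁ − p₀) / (1 − p₀).
PS = (0.18 − 0.069) / (1 − 0.069) = 0.111 / 0.931 ≈ 0.1192

PS ≈ 0.119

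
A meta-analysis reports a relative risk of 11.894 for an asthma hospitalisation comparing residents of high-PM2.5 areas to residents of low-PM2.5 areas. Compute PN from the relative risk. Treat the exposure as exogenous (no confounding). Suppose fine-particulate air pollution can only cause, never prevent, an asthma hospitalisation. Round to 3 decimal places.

Under exogeneity and monotonicity, PN = (RR − 1) / RR = 1 − 1/RR.
PN = (11.894 − 1) / 11.894 = 10.89 / 11.894 ≈ 0.9159

PN ≈ 0.916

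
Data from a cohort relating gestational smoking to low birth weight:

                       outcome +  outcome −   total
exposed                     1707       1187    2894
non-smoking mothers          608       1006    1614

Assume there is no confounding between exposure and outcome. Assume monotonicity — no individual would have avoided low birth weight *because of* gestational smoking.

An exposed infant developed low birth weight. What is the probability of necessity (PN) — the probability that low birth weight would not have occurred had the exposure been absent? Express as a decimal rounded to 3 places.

p₁ = P(outcome | exposed) = 1707/2894 = 0.58984
p₀ = P(outcome | unexposed) = 608/1614 = 0.3767
Under exogeneity and monotonicity, PN = (p₁ − p₀)/p₁.
PN = (0.58984 − 0.3767) / 0.58984 ≈ 0.3613

PN ≈ 0.361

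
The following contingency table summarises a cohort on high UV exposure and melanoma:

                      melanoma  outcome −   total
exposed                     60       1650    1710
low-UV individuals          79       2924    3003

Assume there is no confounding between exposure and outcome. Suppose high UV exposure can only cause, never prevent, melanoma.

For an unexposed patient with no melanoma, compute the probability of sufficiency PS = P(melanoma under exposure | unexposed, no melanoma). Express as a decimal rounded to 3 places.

PS ≈ 0.009

p₁ = P(outcome | exposed) = 60/1710 = 0.035088
p₀ = P(outcome | unexposed) = 79/3003 = 0.026307
Under exogeneity and monotonicity, PS = (p₁ − p₀) / (1 − p₀).
PS = (0.035088 − 0.026307) / (1 − 0.026307) = 0.0087807 / 0.97369 ≈ 0.0090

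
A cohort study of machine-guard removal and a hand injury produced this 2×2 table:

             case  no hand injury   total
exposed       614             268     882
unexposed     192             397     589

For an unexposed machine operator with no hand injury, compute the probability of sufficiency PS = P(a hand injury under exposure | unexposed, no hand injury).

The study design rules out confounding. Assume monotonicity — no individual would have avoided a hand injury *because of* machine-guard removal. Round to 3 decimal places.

p₁ = P(outcome | exposed) = 614/882 = 0.69615
p₀ = P(outcome | unexposed) = 192/589 = 0.32598
Under exogeneity and monotonicity, PS = (p₁ − p₀)/(1 − p₀).
PS = (0.69615 − 0.32598) / 0.67402 ≈ 0.5492

PS ≈ 0.549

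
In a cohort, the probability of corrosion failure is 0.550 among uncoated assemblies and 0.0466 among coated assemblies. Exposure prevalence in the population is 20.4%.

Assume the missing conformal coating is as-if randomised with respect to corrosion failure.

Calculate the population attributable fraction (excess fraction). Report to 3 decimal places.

PAF ≈ 0.688

Let p₁ = 0.55, p₀ = 0.0466.
Overall risk P(Y=1) = π·p₁ + (1−π)·p₀ = 0.204×0.55 + 0.796×0.0466 = 0.14929.
Under exogeneity, PAF = [P(Y=1) − p₀] / P(Y=1).
PAF = (0.14929 − 0.0466) / 0.14929 ≈ 0.6879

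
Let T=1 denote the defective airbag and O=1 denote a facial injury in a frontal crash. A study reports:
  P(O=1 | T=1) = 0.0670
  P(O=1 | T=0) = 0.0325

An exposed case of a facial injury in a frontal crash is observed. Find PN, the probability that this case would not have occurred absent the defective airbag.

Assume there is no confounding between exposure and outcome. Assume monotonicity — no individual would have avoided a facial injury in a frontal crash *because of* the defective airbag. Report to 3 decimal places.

PN ≈ 0.515

Let p₁ = 0.067, p₀ = 0.0325.
Under exogeneity and monotonicity, PN = (p₁ − p₀) / p₁.
PN = (0.067 − 0.0325) / 0.067 = 0.0345 / 0.067 ≈ 0.5149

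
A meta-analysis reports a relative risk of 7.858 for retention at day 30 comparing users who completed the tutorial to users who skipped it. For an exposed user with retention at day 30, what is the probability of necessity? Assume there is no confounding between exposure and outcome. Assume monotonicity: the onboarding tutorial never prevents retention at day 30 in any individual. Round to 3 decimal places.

Under exogeneity and monotonicity, PN = (RR − 1) / RR = 1 − 1/RR.
PN = (7.858 − 1) / 7.858 = 6.858 / 7.858 ≈ 0.8727

PN ≈ 0.873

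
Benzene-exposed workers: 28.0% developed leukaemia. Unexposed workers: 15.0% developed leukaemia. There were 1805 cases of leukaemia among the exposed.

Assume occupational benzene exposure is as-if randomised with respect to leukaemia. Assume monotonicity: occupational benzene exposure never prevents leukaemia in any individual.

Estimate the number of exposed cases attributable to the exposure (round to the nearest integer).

p₁ = 0.28, p₀ = 0.15.
PN = (p₁ − p₀)/p₁ = (0.28 − 0.15) / 0.28 ≈ 0.46429.
Attributable cases ≈ PN × (exposed cases) = 0.46429 × 1805 ≈ 838.04.

about 838 cases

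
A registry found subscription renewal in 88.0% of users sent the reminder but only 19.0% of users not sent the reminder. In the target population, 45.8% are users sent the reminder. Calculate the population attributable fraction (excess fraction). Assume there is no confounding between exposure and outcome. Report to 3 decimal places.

PAF ≈ 0.625

p₁ = 0.88, p₀ = 0.19.
Overall risk P(Y=1) = π·p₁ + (1−π)·p₀ = 0.458×0.88 + 0.542×0.19 = 0.50602.
Under exogeneity, PAF = [P(Y=1) − p₀] / P(Y=1).
PAF = (0.50602 − 0.19) / 0.50602 ≈ 0.6245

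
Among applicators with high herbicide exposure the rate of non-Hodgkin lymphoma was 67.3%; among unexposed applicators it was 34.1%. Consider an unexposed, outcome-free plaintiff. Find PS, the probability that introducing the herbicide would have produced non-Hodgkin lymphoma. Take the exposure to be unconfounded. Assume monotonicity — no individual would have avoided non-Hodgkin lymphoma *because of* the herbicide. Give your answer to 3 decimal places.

PS ≈ 0.504

p₁ = 0.673, p₀ = 0.341.
Under exogeneity and monotonicity, PS = (p₁ − p₀) / (1 − p₀).
PS = (0.673 − 0.341) / (1 − 0.341) = 0.332 / 0.659 ≈ 0.5038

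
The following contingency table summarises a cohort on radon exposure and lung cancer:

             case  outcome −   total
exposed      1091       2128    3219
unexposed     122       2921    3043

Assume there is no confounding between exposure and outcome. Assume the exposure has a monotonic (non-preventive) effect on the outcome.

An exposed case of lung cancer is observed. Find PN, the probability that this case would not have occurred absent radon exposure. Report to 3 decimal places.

p₁ = P(outcome | exposed) = 1091/3219 = 0.33893
p₀ = P(outcome | unexposed) = 122/3043 = 0.040092
Under exogeneity and monotonicity, PN = (p₁ − p₀) / p₁.
PN = (0.33893 − 0.040092) / 0.33893 = 0.29883 / 0.33893 ≈ 0.8817

PN ≈ 0.882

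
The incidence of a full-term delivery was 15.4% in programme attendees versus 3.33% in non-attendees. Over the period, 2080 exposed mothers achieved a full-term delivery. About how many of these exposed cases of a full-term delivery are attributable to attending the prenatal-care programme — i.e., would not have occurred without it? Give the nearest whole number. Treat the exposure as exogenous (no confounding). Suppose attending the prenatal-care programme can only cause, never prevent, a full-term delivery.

about 1630 cases

p₁ = 0.154, p₀ = 0.0333.
PN = (p₁ − p₀)/p₁ = (0.154 − 0.0333) / 0.154 ≈ 0.78377.
Attributable cases ≈ PN × (exposed cases) = 0.78377 × 2080 ≈ 1630.23.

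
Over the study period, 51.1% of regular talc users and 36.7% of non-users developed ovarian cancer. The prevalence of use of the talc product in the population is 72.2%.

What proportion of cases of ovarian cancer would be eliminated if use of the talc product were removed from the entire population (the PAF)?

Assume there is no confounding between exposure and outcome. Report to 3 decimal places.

PAF ≈ 0.221

p₁ = 0.511, p₀ = 0.367.
Overall risk P(Y=1) = π·p₁ + (1−π)·p₀ = 0.722×0.511 + 0.278×0.367 = 0.47097.
Under exogeneity, PAF = [P(Y=1) − p₀] / P(Y=1).
PAF = (0.47097 − 0.367) / 0.47097 ≈ 0.2208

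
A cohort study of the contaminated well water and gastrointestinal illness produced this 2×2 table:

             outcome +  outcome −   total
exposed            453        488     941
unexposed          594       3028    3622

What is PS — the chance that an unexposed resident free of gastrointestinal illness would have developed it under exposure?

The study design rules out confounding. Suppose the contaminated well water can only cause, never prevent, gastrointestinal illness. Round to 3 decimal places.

p₁ = P(outcome | exposed) = 453/941 = 0.4814
p₀ = P(outcome | unexposed) = 594/3622 = 0.164
Under exogeneity and monotonicity, PS = (p₁ − p₀) / (1 − p₀).
PS = (0.4814 − 0.164) / (1 − 0.164) = 0.3174 / 0.836 ≈ 0.3797

PS ≈ 0.380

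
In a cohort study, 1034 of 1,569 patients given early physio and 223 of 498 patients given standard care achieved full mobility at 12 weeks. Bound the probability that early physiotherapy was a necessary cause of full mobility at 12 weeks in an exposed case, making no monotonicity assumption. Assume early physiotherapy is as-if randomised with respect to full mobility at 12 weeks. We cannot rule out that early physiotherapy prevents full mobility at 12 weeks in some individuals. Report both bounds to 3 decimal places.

0.321 ≤ PN ≤ 0.838

p₁ = P(outcome | exposed) = 1034/1569 = 0.65902
p₀ = P(outcome | unexposed) = 223/498 = 0.44779
Under exogeneity alone the bounds on PN are max{0,(p₁−p₀)/p₁} ≤ PN ≤ min{1,(1−p₀)/p₁}.
  lower = (p₁ − p₀)/p₁ = 0.21123 / 0.65902 ≈ 0.3205
  upper = min{1, (1 − p₀)/p₁} = 0.55221 / 0.65902 ≈ 0.8379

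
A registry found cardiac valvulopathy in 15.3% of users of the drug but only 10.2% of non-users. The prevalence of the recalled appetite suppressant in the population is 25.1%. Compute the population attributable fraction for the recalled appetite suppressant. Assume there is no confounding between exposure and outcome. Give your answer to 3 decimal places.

PAF ≈ 0.112

p₁ = 0.153, p₀ = 0.102.
Overall risk P(Y=1) = π·p₁ + (1−π)·p₀ = 0.251×0.153 + 0.749×0.102 = 0.1148.
Under exogeneity, PAF = [P(Y=1) − p₀] / P(Y=1).
PAF = (0.1148 − 0.102) / 0.1148 ≈ 0.1115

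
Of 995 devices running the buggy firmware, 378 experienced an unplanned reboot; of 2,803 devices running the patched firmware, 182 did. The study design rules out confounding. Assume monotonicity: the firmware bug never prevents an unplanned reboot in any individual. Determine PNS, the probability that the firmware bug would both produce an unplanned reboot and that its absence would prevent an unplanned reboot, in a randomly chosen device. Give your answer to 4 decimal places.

p₁ = P(outcome | exposed) = 378/995 = 0.3799
p₀ = P(outcome | unexposed) = 182/2803 = 0.06493
Under exogeneity and monotonicity, PNS = p₁ − p₀.
PNS = 0.3799 − 0.06493 = 0.31497

PNS ≈ 0.3150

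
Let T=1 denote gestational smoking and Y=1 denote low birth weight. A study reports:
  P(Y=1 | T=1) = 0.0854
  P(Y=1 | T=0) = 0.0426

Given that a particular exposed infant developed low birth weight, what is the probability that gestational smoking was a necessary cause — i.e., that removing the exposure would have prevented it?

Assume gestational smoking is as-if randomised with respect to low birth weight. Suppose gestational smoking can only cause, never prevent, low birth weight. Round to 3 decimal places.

Let p₁ = 0.0854, p₀ = 0.0426.
Under exogeneity and monotonicity, PN = (p₁ − p₀) / p₁.
PN = (0.0854 − 0.0426) / 0.0854 = 0.0428 / 0.0854 ≈ 0.5012

PN ≈ 0.501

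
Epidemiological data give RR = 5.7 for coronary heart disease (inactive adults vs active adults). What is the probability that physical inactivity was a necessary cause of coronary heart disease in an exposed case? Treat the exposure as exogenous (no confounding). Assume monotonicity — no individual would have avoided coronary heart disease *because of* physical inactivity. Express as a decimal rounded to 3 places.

Under exogeneity and monotonicity, PN = (RR − 1) / RR = 1 − 1/RR.
PN = (5.7 − 1) / 5.7 = 4.7 / 5.7 ≈ 0.8246

PN ≈ 0.825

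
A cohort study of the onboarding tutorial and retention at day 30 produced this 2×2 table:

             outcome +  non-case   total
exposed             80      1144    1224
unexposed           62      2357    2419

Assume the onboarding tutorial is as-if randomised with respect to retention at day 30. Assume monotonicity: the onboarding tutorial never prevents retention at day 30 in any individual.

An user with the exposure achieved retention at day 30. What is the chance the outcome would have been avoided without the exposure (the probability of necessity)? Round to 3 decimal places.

p₁ = P(outcome | exposed) = 80/1224 = 0.065359
p₀ = P(outcome | unexposed) = 62/2419 = 0.02563
Under exogeneity and monotonicity, PN = (p₁ − p₀)/p₁.
PN = (0.065359 − 0.02563) / 0.065359 ≈ 0.6079

PN ≈ 0.608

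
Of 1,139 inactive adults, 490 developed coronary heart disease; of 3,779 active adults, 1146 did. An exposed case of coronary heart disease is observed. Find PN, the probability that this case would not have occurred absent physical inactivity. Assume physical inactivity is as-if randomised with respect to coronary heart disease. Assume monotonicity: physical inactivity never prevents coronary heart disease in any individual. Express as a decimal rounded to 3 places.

p₁ = P(outcome | exposed) = 490/1139 = 0.4302
p₀ = P(outcome | unexposed) = 1146/3779 = 0.30325
Under exogeneity and monotonicity, PN = (p₁ − p₀) / p₁.
PN = (0.4302 − 0.30325) / 0.4302 = 0.12695 / 0.4302 ≈ 0.2951

PN ≈ 0.295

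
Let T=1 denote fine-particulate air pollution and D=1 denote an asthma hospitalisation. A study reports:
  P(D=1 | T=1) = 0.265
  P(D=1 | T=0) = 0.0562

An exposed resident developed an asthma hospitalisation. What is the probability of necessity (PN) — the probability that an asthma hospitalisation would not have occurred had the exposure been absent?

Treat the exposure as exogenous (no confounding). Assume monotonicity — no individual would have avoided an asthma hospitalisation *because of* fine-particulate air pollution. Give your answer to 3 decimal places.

Let p₁ = 0.265, p₀ = 0.0562.
Under exogeneity and monotonicity, PN = (p₁ − p₀) / p₁.
PN = (0.265 − 0.0562) / 0.265 = 0.2088 / 0.265 ≈ 0.7879

PN ≈ 0.788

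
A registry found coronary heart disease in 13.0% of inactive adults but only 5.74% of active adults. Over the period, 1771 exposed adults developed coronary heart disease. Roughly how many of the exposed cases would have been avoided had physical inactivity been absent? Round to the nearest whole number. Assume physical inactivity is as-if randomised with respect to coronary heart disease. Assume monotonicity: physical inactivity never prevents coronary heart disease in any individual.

about 989 cases

p₁ = 0.13, p₀ = 0.0574.
PN = (p₁ − p₀)/p₁ = (0.13 − 0.0574) / 0.13 ≈ 0.55846.
Attributable cases ≈ PN × (exposed cases) = 0.55846 × 1771 ≈ 989.04.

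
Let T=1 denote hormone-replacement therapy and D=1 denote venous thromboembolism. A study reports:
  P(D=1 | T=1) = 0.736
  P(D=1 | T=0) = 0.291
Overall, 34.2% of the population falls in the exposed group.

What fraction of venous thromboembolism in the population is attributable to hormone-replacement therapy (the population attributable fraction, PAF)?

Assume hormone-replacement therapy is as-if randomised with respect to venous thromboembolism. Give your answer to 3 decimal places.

Let p₁ = 0.736, p₀ = 0.291.
Overall risk P(Y=1) = π·p₁ + (1−π)·p₀ = 0.342×0.736 + 0.658×0.291 = 0.44319.
Under exogeneity, PAF = [P(Y=1) − p₀] / P(Y=1).
PAF = (0.44319 − 0.291) / 0.44319 ≈ 0.3434

PAF ≈ 0.343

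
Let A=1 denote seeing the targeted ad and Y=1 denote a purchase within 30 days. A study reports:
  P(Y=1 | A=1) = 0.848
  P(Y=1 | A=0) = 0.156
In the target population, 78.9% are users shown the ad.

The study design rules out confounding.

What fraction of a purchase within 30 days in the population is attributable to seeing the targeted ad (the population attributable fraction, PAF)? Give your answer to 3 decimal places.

Let p₁ = 0.848, p₀ = 0.156.
Overall risk P(Y=1) = π·p₁ + (1−π)·p₀ = 0.789×0.848 + 0.211×0.156 = 0.70199.
Under exogeneity, PAF = [P(Y=1) − p₀] / P(Y=1).
PAF = (0.70199 − 0.156) / 0.70199 ≈ 0.7778

PAF ≈ 0.778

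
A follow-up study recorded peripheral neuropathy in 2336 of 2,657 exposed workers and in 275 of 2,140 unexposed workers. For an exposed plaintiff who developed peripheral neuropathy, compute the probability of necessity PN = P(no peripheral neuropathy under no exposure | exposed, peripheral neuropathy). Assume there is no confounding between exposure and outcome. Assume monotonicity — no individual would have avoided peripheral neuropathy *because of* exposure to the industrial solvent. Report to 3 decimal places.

p₁ = P(outcome | exposed) = 2336/2657 = 0.87919
p₀ = P(outcome | unexposed) = 275/2140 = 0.1285
Under exogeneity and monotonicity, PN = (p₁ − p₀) / p₁.
PN = (0.87919 − 0.1285) / 0.87919 = 0.75068 / 0.87919 ≈ 0.8538

PN ≈ 0.854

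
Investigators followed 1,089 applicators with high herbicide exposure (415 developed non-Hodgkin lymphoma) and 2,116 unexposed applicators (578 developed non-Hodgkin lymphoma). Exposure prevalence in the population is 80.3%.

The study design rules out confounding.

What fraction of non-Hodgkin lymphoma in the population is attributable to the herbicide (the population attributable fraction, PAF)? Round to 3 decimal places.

PAF ≈ 0.241

p₁ = P(outcome | exposed) = 415/1089 = 0.38108
p₀ = P(outcome | unexposed) = 578/2116 = 0.27316
Overall risk P(Y=1) = π·p₁ + (1−π)·p₀ = 0.803×0.38108 + 0.197×0.27316 = 0.35982.
Under exogeneity, PAF = [P(Y=1) − p₀] / P(Y=1).
PAF = (0.35982 − 0.27316) / 0.35982 ≈ 0.2409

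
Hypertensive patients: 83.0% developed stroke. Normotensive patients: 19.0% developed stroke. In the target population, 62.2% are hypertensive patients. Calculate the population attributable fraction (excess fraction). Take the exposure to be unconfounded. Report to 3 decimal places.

p₁ = 0.83, p₀ = 0.19.
Overall risk P(Y=1) = π·p₁ + (1−π)·p₀ = 0.622×0.83 + 0.378×0.19 = 0.58808.
Under exogeneity, PAF = [P(Y=1) − p₀] / P(Y=1).
PAF = (0.58808 − 0.19) / 0.58808 ≈ 0.6769

PAF ≈ 0.677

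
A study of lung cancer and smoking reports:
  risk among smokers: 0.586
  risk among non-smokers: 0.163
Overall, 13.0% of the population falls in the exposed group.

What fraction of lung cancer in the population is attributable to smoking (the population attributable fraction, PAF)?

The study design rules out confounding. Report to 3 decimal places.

Let p₁ = 0.586, p₀ = 0.163.
Overall risk P(Y=1) = π·p₁ + (1−π)·p₀ = 0.13×0.586 + 0.87×0.163 = 0.21799.
Under exogeneity, PAF = [P(Y=1) − p₀] / P(Y=1).
PAF = (0.21799 − 0.163) / 0.21799 ≈ 0.2523

PAF ≈ 0.252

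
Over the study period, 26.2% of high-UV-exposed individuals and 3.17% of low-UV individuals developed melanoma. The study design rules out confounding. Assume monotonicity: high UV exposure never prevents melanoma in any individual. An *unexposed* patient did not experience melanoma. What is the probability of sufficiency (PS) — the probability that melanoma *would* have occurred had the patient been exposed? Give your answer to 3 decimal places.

p₁ = 0.262, p₀ = 0.0317.
Under exogeneity and monotonicity, PS = (p₁ − p₀) / (1 − p₀).
PS = (0.262 − 0.0317) / (1 − 0.0317) = 0.2303 / 0.9683 ≈ 0.2378

PS ≈ 0.238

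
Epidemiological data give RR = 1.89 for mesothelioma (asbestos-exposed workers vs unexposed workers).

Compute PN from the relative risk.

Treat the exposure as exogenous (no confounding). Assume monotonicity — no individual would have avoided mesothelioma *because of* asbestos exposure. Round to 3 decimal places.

Under exogeneity and monotonicity, PN = (RR − 1) / RR = 1 − 1/RR.
PN = (1.89 − 1) / 1.89 = 0.89 / 1.89 ≈ 0.4709

PN ≈ 0.471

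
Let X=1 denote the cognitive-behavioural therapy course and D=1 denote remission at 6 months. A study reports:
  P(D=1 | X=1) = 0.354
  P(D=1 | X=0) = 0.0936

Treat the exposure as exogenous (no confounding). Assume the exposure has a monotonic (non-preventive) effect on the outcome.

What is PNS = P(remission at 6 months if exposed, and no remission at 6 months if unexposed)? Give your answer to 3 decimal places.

PNS ≈ 0.260

Let p₁ = 0.354, p₀ = 0.0936.
Under exogeneity and monotonicity, PNS = p₁ − p₀.
PNS = 0.354 − 0.0936 = 0.2604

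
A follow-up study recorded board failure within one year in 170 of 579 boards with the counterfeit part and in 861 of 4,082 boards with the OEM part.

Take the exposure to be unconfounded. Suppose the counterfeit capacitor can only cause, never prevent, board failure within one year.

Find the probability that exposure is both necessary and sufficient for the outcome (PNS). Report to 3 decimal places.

p₁ = P(outcome | exposed) = 170/579 = 0.29361
p₀ = P(outcome | unexposed) = 861/4082 = 0.21093
Under exogeneity and monotonicity, PNS = p₁ − p₀.
PNS = 0.29361 − 0.21093 = 0.082684

PNS ≈ 0.083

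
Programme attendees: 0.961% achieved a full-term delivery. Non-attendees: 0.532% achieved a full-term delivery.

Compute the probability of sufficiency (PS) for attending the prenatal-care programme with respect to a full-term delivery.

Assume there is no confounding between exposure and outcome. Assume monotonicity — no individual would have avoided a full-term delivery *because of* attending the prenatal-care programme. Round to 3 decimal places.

PS ≈ 0.004

p₁ = 0.00961, p₀ = 0.00532.
Under exogeneity and monotonicity, PS = (p₁ − p₀) / (1 − p₀).
PS = (0.00961 − 0.00532) / (1 − 0.00532) = 0.00429 / 0.99468 ≈ 0.0043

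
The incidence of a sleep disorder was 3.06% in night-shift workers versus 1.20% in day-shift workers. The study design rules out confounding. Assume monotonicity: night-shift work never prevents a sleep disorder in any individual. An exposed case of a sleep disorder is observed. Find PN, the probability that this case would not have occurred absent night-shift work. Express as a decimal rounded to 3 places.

PN ≈ 0.608

p₁ = 0.0306, p₀ = 0.012.
Under exogeneity and monotonicity, PN = (p₁ − p₀) / p₁.
PN = (0.0306 − 0.012) / 0.0306 = 0.0186 / 0.0306 ≈ 0.6078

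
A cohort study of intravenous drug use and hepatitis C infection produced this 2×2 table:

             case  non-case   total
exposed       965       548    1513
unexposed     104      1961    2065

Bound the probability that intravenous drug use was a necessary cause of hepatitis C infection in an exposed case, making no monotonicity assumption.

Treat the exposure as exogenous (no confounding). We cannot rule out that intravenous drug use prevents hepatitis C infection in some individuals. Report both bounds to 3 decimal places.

p₁ = P(outcome | exposed) = 965/1513 = 0.63781
p₀ = P(outcome | unexposed) = 104/2065 = 0.050363
Under exogeneity alone the bounds on PN are max{0,(p₁−p₀)/p₁} ≤ PN ≤ min{1,(1−p₀)/p₁}.
  lower = (p₁ − p₀)/p₁ = 0.58744 / 0.63781 ≈ 0.9210
  upper = min{1, (1 − p₀)/p₁} = 0.94964 / 0.63781 ≈ 1.4889 → capped at 1

0.921 ≤ PN ≤ 1.000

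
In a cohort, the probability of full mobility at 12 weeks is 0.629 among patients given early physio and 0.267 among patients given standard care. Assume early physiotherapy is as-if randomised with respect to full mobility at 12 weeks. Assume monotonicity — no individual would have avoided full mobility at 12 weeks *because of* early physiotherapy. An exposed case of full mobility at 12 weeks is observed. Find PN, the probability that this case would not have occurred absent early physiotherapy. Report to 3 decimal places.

PN ≈ 0.576

Let p₁ = 0.629, p₀ = 0.267.
Under exogeneity and monotonicity, PN = (p₁ − p₀) / p₁.
PN = (0.629 − 0.267) / 0.629 = 0.362 / 0.629 ≈ 0.5755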